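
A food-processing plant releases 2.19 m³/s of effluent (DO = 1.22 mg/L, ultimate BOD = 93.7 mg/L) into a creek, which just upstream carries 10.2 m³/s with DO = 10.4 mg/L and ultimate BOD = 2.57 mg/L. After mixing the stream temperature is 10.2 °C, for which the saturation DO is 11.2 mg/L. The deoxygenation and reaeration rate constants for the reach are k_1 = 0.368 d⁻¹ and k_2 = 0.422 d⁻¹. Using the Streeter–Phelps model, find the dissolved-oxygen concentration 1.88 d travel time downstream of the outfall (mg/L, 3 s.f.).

Mixed DO = (10.2×10.4 + 2.19×1.22)/(10.2+2.19) = 108.8/12.39 = 8.777 mg/L.
Mixed L₀ = (10.2×2.57 + 2.19×93.7)/(12.39) = 231.4/12.39 = 18.68 mg/L.
Initial deficit D₀ = C_s − DO₀ = 11.2 − 8.777 = 2.423 mg/L.
D(1.88) = [0.368×18.68/(0.422−0.368)](e^(−0.368×1.88) − e^(−0.422×1.88)) + 2.423 e^(−0.422×1.88)
= 127.3 × (0.5007 − 0.4523) + 2.423 × 0.4523 = 7.248 mg/L.
DO = 11.2 − 7.248 = 3.952 mg/L.

DO ≈ 3.95 mg/L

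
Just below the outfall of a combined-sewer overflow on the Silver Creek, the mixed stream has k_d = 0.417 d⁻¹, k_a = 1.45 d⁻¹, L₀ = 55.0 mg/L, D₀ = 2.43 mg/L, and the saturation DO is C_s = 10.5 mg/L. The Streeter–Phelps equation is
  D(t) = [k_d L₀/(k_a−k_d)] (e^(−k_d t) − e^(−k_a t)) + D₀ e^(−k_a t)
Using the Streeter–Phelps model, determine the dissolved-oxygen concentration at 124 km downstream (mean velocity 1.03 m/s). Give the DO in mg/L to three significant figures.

Travel time t = x/v = 124 km / (1.03 m/s) = 124000 m / 1.03 m/s = 120400 s = 1.393 d.
k_d L₀/(k_a−k_d) = 0.417×55.0/(1.45−0.417) = 22.93/1.033 = 22.20 mg/L.
e^(−k_d t) = e^(−0.417×1.393) = 0.5593; e^(−k_a t) = e^(−1.45×1.393) = 0.1326.
D = 22.20 × (0.5593 − 0.1326) + 2.43 × 0.1326 = 9.474 + 0.3222 = 9.796 mg/L.
DO = C_s − D = 10.5 − 9.796 = 0.7037 mg/L.

DO ≈ 0.704 mg/L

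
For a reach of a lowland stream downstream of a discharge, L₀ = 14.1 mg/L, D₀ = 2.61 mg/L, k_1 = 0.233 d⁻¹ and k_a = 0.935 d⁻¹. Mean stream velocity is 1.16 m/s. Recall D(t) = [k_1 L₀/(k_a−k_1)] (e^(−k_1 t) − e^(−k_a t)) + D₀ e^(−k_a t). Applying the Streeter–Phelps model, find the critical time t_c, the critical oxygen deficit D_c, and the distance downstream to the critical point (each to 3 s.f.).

With k_a/k_1 = 4.013 and 1 − D₀(k_a−k_1)/(k_1 L₀) = 0.4423,
t_c = ln(4.013 × 0.4423) / (0.935 − 0.233) = ln(1.775) / 0.7020 = 0.5737/0.7020 = 0.8173 d.
D_c = (k_1/k_a) L₀ e^(−k_1 t_c) = (0.233/0.935) × 14.1 × e^(−0.233×0.8173) = 0.2492 × 14.1 × 0.8266 = 2.904 mg/L.
x_c = v t_c = 1.16 m/s × 0.8173 d × 86400 s/d = 81910 m ≈ 81.9 km.

t_c ≈ 0.817 d; D_c ≈ 2.90 mg/L; x_c ≈ 81.9 km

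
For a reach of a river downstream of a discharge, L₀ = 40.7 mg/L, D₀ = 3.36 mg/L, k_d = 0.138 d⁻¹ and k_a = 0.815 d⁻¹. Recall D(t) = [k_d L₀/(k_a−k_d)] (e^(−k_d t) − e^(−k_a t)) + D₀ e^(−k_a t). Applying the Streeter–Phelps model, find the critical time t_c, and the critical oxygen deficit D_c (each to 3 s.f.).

At the critical point dD/dt = 0, so k_d L₀ e^(−k_d t) = k_a D. Substituting D(t) from the Streeter–Phelps equation and solving for t gives
t_c = ln[(k_a/k_d)(1 − D₀(k_a−k_d)/(k_d L₀))] / (k_a−k_d).
Here k_a−k_d = 0.6770 d⁻¹ and 1 − D₀(k_a−k_d)/(k_d L₀) = 1 − 3.36×0.6770/(0.138×40.7) = 0.5950, so
t_c = ln(5.906 × 0.5950) / 0.6770 = 1.257 / 0.6770 = 1.856 d.
D_c = (k_d/k_a) L₀ e^(−k_d t_c) = (0.138/0.815) × 40.7 × e^(−0.138×1.856) = 0.1693 × 40.7 × 0.7740 = 5.334 mg/L.

t_c ≈ 1.86 d; D_c ≈ 5.33 mg/L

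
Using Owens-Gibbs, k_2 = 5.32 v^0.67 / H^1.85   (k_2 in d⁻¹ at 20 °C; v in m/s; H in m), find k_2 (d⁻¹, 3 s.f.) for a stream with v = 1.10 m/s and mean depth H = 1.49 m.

k_2 = 5.32 × 1.10^0.67 / 1.49^1.85 = 5.32 × 1.066 / 2.091 = 2.712 d⁻¹.

k_2 ≈ 2.71 d⁻¹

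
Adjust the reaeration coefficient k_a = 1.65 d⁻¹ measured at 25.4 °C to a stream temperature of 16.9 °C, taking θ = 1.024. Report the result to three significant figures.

k_a ≈ 1.35 d⁻¹

k_a(T₂) = k_a(T₁) · θ^(T₂−T₁) = 1.65 × 1.024^(16.9−25.4)
= 1.65 × 1.024^-8.50 = 1.65 × 0.8174 = 1.349 d⁻¹.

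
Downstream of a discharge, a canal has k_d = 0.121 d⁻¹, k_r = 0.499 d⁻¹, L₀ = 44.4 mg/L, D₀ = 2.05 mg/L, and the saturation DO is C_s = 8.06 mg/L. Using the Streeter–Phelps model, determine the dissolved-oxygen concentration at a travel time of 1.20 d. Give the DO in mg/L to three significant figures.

k_d L₀/(k_r−k_d) = 0.121×44.4/(0.499−0.121) = 5.372/0.3780 = 14.21 mg/L.
e^(−k_d t) = e^(−0.121×1.200) = 0.8648; e^(−k_r t) = e^(−0.499×1.200) = 0.5495.
D = 14.21 × (0.8648 − 0.5495) + 2.05 × 0.5495 = 4.482 + 1.126 = 5.609 mg/L.
DO = C_s − D = 8.06 − 5.609 = 2.451 mg/L.

DO ≈ 2.45 mg/L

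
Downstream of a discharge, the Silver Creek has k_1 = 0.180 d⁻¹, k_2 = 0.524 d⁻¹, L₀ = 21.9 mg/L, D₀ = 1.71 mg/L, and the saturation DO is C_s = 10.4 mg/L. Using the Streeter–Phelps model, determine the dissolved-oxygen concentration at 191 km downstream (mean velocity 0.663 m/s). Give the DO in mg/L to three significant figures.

Travel time t = x/v = 191 km / (0.663 m/s) = 191000 m / 0.663 m/s = 288100 s = 3.334 d.
k_1 L₀/(k_2−k_1) = 0.180×21.9/(0.524−0.180) = 3.942/0.3440 = 11.46 mg/L.
e^(−k_1 t) = e^(−0.180×3.334) = 0.5487; e^(−k_2 t) = e^(−0.524×3.334) = 0.1743.
D = 11.46 × (0.5487 − 0.1743) + 1.71 × 0.1743 = 4.291 + 0.2980 = 4.589 mg/L.
DO = C_s − D = 10.4 − 4.589 = 5.811 mg/L.

DO ≈ 5.81 mg/L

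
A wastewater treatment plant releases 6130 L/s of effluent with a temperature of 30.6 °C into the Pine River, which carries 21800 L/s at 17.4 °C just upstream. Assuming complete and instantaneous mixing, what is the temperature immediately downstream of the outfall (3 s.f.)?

20.3 °C

Flow-weighted mixing: C = (Q_r C_r + Q_w C_w)/(Q_r + Q_w)
= (21800×17.4 + 6130×30.6)/(21800 + 6130) = 566900/27930 = 20.30 °C.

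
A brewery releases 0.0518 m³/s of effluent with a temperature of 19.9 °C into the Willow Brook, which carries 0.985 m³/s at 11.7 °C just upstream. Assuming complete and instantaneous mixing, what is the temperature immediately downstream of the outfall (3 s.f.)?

Flow-weighted mixing: C = (Q_r C_r + Q_w C_w)/(Q_r + Q_w)
= (0.985×11.7 + 0.0518×19.9)/(0.985 + 0.0518) = 12.56/1.037 = 12.11 °C.

12.1 °C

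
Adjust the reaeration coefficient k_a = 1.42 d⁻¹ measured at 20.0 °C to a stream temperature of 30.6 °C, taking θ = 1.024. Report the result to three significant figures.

k_a(T₂) = k_a(T₁) · θ^(T₂−T₁) = 1.42 × 1.024^(30.6−20.0)
= 1.42 × 1.024^10.6 = 1.42 × 1.286 = 1.826 d⁻¹.

k_a ≈ 1.83 d⁻¹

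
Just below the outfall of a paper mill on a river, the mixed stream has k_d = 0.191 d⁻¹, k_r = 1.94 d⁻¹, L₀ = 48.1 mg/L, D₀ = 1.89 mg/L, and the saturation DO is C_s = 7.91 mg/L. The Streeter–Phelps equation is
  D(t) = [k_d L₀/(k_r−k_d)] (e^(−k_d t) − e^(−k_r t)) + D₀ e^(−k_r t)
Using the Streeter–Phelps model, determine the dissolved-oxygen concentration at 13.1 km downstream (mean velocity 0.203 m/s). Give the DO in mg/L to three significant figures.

Travel time t = x/v = 13.1 km / (0.203 m/s) = 13100 m / 0.203 m/s = 64530 s = 0.7469 d.
k_d L₀/(k_r−k_d) = 0.191×48.1/(1.94−0.191) = 9.187/1.749 = 5.253 mg/L.
e^(−k_d t) = e^(−0.191×0.7469) = 0.8671; e^(−k_r t) = e^(−1.94×0.7469) = 0.2348.
D = 5.253 × (0.8671 − 0.2348) + 1.89 × 0.2348 = 3.321 + 0.4438 = 3.765 mg/L.
DO = C_s − D = 7.91 − 3.765 = 4.145 mg/L.

DO ≈ 4.15 mg/L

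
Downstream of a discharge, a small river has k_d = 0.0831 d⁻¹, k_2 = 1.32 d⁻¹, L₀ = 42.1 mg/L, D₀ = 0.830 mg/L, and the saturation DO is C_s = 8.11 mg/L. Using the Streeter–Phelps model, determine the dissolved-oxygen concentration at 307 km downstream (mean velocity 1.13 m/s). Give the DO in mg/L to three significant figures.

DO ≈ 5.96 mg/L

Travel time t = x/v = 307 km / (1.13 m/s) = 307000 m / 1.13 m/s = 271700 s = 3.144 d.
k_d L₀/(k_2−k_d) = 0.0831×42.1/(1.32−0.0831) = 3.499/1.237 = 2.828 mg/L.
e^(−k_d t) = e^(−0.0831×3.144) = 0.7700; e^(−k_2 t) = e^(−1.32×3.144) = 0.01575.
D = 2.828 × (0.7700 − 0.01575) + 0.830 × 0.01575 = 2.133 + 0.01308 = 2.147 mg/L.
DO = C_s − D = 8.11 − 2.147 = 5.963 mg/L.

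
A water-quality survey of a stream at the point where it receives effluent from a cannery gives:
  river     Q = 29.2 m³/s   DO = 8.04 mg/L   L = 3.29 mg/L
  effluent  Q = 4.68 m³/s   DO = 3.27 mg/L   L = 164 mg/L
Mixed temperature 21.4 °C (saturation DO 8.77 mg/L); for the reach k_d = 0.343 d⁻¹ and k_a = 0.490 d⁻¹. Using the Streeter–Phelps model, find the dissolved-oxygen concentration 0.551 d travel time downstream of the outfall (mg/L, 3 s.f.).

DO ≈ 3.88 mg/L

Mixed DO = (29.2×8.04 + 4.68×3.27)/(29.2+4.68) = 250.1/33.88 = 7.381 mg/L.
Mixed L₀ = (29.2×3.29 + 4.68×164)/(33.88) = 863.6/33.88 = 25.49 mg/L.
Initial deficit D₀ = C_s − DO₀ = 8.77 − 7.381 = 1.389 mg/L.
D(0.551) = [0.343×25.49/(0.490−0.343)](e^(−0.343×0.551) − e^(−0.490×0.551)) + 1.389 e^(−0.490×0.551)
= 59.48 × (0.8278 − 0.7634) + 1.389 × 0.7634 = 4.891 mg/L.
DO = 8.77 − 4.891 = 3.879 mg/L.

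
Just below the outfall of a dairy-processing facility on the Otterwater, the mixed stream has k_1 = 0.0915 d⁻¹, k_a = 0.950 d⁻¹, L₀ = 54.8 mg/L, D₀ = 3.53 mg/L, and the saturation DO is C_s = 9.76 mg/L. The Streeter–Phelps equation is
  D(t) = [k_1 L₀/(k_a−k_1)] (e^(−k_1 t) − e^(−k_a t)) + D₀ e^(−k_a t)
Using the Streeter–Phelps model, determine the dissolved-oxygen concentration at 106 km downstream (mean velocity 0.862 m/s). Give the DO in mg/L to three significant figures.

DO ≈ 5.23 mg/L

Travel time t = x/v = 106 km / (0.862 m/s) = 106000 m / 0.862 m/s = 123000 s = 1.423 d.
k_1 L₀/(k_a−k_1) = 0.0915×54.8/(0.950−0.0915) = 5.014/0.8585 = 5.841 mg/L.
e^(−k_1 t) = e^(−0.0915×1.423) = 0.8779; e^(−k_a t) = e^(−0.950×1.423) = 0.2587.
D = 5.841 × (0.8779 − 0.2587) + 3.53 × 0.2587 = 3.617 + 0.9132 = 4.530 mg/L.
DO = C_s − D = 9.76 − 4.530 = 5.230 mg/L.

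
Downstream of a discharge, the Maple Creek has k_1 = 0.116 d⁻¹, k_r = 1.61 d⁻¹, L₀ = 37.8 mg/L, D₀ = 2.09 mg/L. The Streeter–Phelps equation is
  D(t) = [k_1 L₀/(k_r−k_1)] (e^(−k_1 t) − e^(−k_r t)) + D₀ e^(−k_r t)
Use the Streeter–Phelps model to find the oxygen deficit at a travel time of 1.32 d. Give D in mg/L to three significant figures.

D ≈ 2.42 mg/L

k_1 L₀/(k_r−k_1) = 0.116×37.8/(1.61−0.116) = 4.385/1.494 = 2.935 mg/L.
e^(−k_1 t) = e^(−0.116×1.320) = 0.8580; e^(−k_r t) = e^(−1.61×1.320) = 0.1194.
D = 2.935 × (0.8580 − 0.1194) + 2.09 × 0.1194 = 2.168 + 0.2496 = 2.417 mg/L.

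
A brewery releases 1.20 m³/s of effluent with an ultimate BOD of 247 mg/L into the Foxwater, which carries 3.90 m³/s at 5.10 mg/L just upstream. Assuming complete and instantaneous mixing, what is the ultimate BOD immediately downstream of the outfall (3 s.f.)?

62.0 mg/L

Flow-weighted mixing: C = (Q_r C_r + Q_w C_w)/(Q_r + Q_w)
= (3.90×5.10 + 1.20×247)/(3.90 + 1.20) = 316.3/5.100 = 62.02 mg/L.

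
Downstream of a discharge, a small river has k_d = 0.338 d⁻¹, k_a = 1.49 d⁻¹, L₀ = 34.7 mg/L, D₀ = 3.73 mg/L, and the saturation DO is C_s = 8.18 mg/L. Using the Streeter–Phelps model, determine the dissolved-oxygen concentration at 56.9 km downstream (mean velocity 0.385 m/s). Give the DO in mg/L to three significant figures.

DO ≈ 2.97 mg/L

Travel time t = x/v = 56.9 km / (0.385 m/s) = 56900 m / 0.385 m/s = 147800 s = 1.711 d.
k_d L₀/(k_a−k_d) = 0.338×34.7/(1.49−0.338) = 11.73/1.152 = 10.18 mg/L.
e^(−k_d t) = e^(−0.338×1.711) = 0.5609; e^(−k_a t) = e^(−1.49×1.711) = 0.07818.
D = 10.18 × (0.5609 − 0.07818) + 3.73 × 0.07818 = 4.915 + 0.2916 = 5.206 mg/L.
DO = C_s − D = 8.18 − 5.206 = 2.974 mg/L.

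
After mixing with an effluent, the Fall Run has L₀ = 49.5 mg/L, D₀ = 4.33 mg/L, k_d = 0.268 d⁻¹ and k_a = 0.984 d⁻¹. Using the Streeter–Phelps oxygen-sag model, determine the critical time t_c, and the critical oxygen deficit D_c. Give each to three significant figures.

At the critical point dD/dt = 0, so k_d L₀ e^(−k_d t) = k_a D. Substituting D(t) from the Streeter–Phelps equation and solving for t gives
t_c = ln[(k_a/k_d)(1 − D₀(k_a−k_d)/(k_d L₀))] / (k_a−k_d).
Here k_a−k_d = 0.7160 d⁻¹ and 1 − D₀(k_a−k_d)/(k_d L₀) = 1 − 4.33×0.7160/(0.268×49.5) = 0.7663, so
t_c = ln(3.672 × 0.7663) / 0.7160 = 1.034 / 0.7160 = 1.445 d.
L(t_c) = L₀ e^(−k_d t_c) = 49.5 × 0.6790 = 33.61 mg/L, and at the critical point k_a D_c = k_d L, so D_c = (0.268/0.984) × 33.61 = 9.153 mg/L.

t_c ≈ 1.44 d; D_c ≈ 9.15 mg/L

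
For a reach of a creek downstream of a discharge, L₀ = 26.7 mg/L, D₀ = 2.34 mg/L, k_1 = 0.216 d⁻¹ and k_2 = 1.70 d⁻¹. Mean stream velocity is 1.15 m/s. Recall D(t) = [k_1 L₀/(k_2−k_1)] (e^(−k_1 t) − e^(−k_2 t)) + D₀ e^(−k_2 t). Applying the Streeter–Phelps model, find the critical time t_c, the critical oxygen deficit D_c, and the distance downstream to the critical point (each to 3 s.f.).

With k_2/k_1 = 7.870 and 1 − D₀(k_2−k_1)/(k_1 L₀) = 0.3979,
t_c = ln(7.870 × 0.3979) / (1.70 − 0.216) = ln(3.131) / 1.484 = 1.141/1.484 = 0.7692 d.
L(t_c) = L₀ e^(−k_1 t_c) = 26.7 × 0.8469 = 22.61 mg/L, and at the critical point k_2 D_c = k_1 L, so D_c = (0.216/1.70) × 22.61 = 2.873 mg/L.
x_c = v t_c = 1.15 m/s × 0.7692 d × 86400 s/d = 76430 m ≈ 76.4 km.

t_c ≈ 0.769 d; D_c ≈ 2.87 mg/L; x_c ≈ 76.4 km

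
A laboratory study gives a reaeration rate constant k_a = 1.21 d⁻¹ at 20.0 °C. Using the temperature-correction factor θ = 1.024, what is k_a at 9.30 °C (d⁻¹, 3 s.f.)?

k_a(T₂) = k_a(T₁) · θ^(T₂−T₁) = 1.21 × 1.024^(9.30−20.0)
= 1.21 × 1.024^-10.7 = 1.21 × 0.7759 = 0.9388 d⁻¹.

k_a ≈ 0.939 d⁻¹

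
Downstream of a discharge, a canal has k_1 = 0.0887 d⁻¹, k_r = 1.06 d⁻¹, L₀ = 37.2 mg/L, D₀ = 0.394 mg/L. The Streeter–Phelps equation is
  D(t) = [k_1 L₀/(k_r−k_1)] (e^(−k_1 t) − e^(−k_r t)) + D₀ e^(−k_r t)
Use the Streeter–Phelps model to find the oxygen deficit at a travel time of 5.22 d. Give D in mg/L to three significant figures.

k_1 L₀/(k_r−k_1) = 0.0887×37.2/(1.06−0.0887) = 3.300/0.9713 = 3.397 mg/L.
e^(−k_1 t) = e^(−0.0887×5.220) = 0.6294; e^(−k_r t) = e^(−1.06×5.220) = 0.003953.
D = 3.397 × (0.6294 − 0.003953) + 0.394 × 0.003953 = 2.125 + 0.001558 = 2.126 mg/L.

D ≈ 2.13 mg/L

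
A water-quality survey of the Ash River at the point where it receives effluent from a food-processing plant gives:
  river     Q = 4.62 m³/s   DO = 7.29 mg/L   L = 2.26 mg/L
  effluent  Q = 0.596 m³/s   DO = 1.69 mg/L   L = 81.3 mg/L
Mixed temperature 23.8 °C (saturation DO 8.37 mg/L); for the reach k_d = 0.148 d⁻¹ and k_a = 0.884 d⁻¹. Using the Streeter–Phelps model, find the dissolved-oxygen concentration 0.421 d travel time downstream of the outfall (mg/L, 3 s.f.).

Mixed DO = (4.62×7.29 + 0.596×1.69)/(4.62+0.596) = 34.69/5.216 = 6.650 mg/L.
Mixed L₀ = (4.62×2.26 + 0.596×81.3)/(5.216) = 58.90/5.216 = 11.29 mg/L.
Initial deficit D₀ = C_s − DO₀ = 8.37 − 6.650 = 1.720 mg/L.
D(0.421) = [0.148×11.29/(0.884−0.148)](e^(−0.148×0.421) − e^(−0.884×0.421)) + 1.720 e^(−0.884×0.421)
= 2.271 × (0.9396 − 0.6892) + 1.720 × 0.6892 = 1.754 mg/L.
DO = 8.37 − 1.754 = 6.616 mg/L.

DO ≈ 6.62 mg/L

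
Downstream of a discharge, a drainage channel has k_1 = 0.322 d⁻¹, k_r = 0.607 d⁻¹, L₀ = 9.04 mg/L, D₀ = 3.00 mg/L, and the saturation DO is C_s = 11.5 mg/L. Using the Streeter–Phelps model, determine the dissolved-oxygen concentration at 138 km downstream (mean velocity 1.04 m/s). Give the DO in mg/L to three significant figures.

Travel time t = x/v = 138 km / (1.04 m/s) = 138000 m / 1.04 m/s = 132700 s = 1.536 d.
k_1 L₀/(k_r−k_1) = 0.322×9.04/(0.607−0.322) = 2.911/0.2850 = 10.21 mg/L.
e^(−k_1 t) = e^(−0.322×1.536) = 0.6099; e^(−k_r t) = e^(−0.607×1.536) = 0.3937.
D = 10.21 × (0.6099 − 0.3937) + 3.00 × 0.3937 = 2.208 + 1.181 = 3.389 mg/L.
DO = C_s − D = 11.5 − 3.389 = 8.111 mg/L.

DO ≈ 8.11 mg/L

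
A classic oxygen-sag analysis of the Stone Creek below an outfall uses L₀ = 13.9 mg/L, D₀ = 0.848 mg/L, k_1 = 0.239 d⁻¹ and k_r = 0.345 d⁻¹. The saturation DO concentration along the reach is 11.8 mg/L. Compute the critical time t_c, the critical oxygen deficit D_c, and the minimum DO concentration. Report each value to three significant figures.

t_c = [1/(k_r−k_1)] ln[(k_r/k_1)(1 − D₀(k_r−k_1)/(k_1 L₀))]
= [1/(0.345−0.239)] ln[(0.345/0.239)(1 − 0.848×0.1060/(0.239×13.9))]
= (1/0.1060) ln[1.444 × 0.9729] = 9.434 × ln(1.404) = 9.434 × 0.3397 = 3.204 d.
L(t_c) = L₀ e^(−k_1 t_c) = 13.9 × 0.4650 = 6.463 mg/L, and at the critical point k_r D_c = k_1 L, so D_c = (0.239/0.345) × 6.463 = 4.477 mg/L.
Minimum DO = C_s − D_c = 11.8 − 4.477 = 7.323 mg/L.

t_c ≈ 3.20 d; D_c ≈ 4.48 mg/L; min DO ≈ 7.32 mg/L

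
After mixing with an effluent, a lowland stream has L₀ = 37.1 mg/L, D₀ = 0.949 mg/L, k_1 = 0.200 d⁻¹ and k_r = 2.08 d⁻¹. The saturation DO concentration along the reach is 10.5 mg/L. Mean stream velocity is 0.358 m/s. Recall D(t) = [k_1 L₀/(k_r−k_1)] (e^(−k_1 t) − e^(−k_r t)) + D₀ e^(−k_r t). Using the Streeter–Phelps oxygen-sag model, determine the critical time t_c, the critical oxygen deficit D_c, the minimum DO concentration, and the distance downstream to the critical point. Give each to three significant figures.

t_c ≈ 1.10 d; D_c ≈ 2.86 mg/L; min DO ≈ 7.64 mg/L; x_c ≈ 34.0 km

At the critical point dD/dt = 0, so k_1 L₀ e^(−k_1 t) = k_r D. Substituting D(t) from the Streeter–Phelps equation and solving for t gives
t_c = ln[(k_r/k_1)(1 − D₀(k_r−k_1)/(k_1 L₀))] / (k_r−k_1).
Here k_r−k_1 = 1.880 d⁻¹ and 1 − D₀(k_r−k_1)/(k_1 L₀) = 1 − 0.949×1.880/(0.200×37.1) = 0.7596, so
t_c = ln(10.40 × 0.7596) / 1.880 = 2.067 / 1.880 = 1.099 d.
L(t_c) = L₀ e^(−k_1 t_c) = 37.1 × 0.8026 = 29.78 mg/L, and at the critical point k_r D_c = k_1 L, so D_c = (0.200/2.08) × 29.78 = 2.863 mg/L.
Minimum DO = C_s − D_c = 10.5 − 2.863 = 7.637 mg/L.
x_c = v t_c = 0.358 m/s × 1.099 d × 86400 s/d = 34000 m ≈ 34.0 km.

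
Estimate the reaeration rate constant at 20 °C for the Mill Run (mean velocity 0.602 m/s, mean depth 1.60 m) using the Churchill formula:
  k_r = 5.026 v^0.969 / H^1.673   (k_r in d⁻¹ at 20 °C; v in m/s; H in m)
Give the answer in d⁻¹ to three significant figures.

k_r ≈ 1.40 d⁻¹

k_r = 5.026 × 0.602^0.969 / 1.60^1.673 = 5.026 × 0.6115 / 2.195 = 1.400 d⁻¹.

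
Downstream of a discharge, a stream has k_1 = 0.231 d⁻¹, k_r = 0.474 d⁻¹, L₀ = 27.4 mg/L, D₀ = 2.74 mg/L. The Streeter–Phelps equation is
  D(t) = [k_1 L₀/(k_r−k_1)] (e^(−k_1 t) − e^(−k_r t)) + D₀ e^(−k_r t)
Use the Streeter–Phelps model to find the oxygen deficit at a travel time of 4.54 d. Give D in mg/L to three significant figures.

D ≈ 6.42 mg/L

k_1 L₀/(k_r−k_1) = 0.231×27.4/(0.474−0.231) = 6.329/0.2430 = 26.05 mg/L.
e^(−k_1 t) = e^(−0.231×4.540) = 0.3504; e^(−k_r t) = e^(−0.474×4.540) = 0.1163.
D = 26.05 × (0.3504 − 0.1163) + 2.74 × 0.1163 = 6.098 + 0.3185 = 6.417 mg/L.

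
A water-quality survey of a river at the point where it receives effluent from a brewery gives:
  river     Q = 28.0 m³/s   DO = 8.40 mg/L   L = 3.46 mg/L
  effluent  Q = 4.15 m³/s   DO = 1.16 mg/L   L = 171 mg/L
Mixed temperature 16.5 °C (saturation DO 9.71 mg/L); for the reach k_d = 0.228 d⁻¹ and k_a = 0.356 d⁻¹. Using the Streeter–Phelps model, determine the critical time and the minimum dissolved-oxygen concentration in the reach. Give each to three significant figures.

t_c ≈ 3.08 d; minimum DO ≈ 1.75 mg/L

Mixed DO = (28.0×8.40 + 4.15×1.16)/(28.0+4.15) = 240.0/32.15 = 7.465 mg/L.
Mixed L₀ = (28.0×3.46 + 4.15×171)/(32.15) = 806.5/32.15 = 25.09 mg/L.
Initial deficit D₀ = C_s − DO₀ = 9.71 − 7.465 = 2.245 mg/L.
t_c = (1/0.1280) ln[(0.356/0.228)(1 − 2.245×0.1280/(0.228×25.09))] = 7.813 × ln(1.483) = 3.079 d.
D_c = (0.228/0.356) × 25.09 × e^(−0.228×3.079) = 0.6404 × 25.09 × 0.4956 = 7.963 mg/L.
Minimum DO = 9.71 − 7.963 = 1.747 mg/L.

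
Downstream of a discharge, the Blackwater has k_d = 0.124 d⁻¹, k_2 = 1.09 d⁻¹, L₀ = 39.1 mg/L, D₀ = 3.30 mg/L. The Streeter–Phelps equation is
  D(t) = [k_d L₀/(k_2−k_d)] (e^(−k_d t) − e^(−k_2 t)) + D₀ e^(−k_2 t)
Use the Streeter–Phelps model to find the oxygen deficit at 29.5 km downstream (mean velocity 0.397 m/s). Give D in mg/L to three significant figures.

Travel time t = x/v = 29.5 km / (0.397 m/s) = 29500 m / 0.397 m/s = 74310 s = 0.8600 d.
k_d L₀/(k_2−k_d) = 0.124×39.1/(1.09−0.124) = 4.848/0.9660 = 5.019 mg/L.
e^(−k_d t) = e^(−0.124×0.8600) = 0.8988; e^(−k_2 t) = e^(−1.09×0.8600) = 0.3916.
D = 5.019 × (0.8988 − 0.3916) + 3.30 × 0.3916 = 2.546 + 1.292 = 3.838 mg/L.

D ≈ 3.84 mg/L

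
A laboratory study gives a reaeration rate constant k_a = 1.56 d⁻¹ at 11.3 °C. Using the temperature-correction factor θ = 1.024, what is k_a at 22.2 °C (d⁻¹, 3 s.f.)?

k_a(T₂) = k_a(T₁) · θ^(T₂−T₁) = 1.56 × 1.024^(22.2−11.3)
= 1.56 × 1.024^10.9 = 1.56 × 1.295 = 2.020 d⁻¹.

k_a ≈ 2.02 d⁻¹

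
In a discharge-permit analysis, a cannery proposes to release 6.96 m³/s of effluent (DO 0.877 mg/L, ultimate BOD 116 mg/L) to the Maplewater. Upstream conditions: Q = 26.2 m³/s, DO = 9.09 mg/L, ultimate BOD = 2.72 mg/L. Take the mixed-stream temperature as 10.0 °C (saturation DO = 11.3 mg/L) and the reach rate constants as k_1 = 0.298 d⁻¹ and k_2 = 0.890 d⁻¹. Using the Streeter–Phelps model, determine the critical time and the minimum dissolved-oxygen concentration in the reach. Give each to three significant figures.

t_c ≈ 1.26 d; minimum DO ≈ 5.20 mg/L

Mixed DO = (26.2×9.09 + 6.96×0.877)/(26.2+6.96) = 244.3/33.16 = 7.366 mg/L.
Mixed L₀ = (26.2×2.72 + 6.96×116)/(33.16) = 878.6/33.16 = 26.50 mg/L.
Initial deficit D₀ = C_s − DO₀ = 11.3 − 7.366 = 3.934 mg/L.
t_c = (1/0.5920) ln[(0.890/0.298)(1 − 3.934×0.5920/(0.298×26.50))] = 1.689 × ln(2.106) = 1.258 d.
D_c = (0.298/0.890) × 26.50 × e^(−0.298×1.258) = 0.3348 × 26.50 × 0.6874 = 6.098 mg/L.
Minimum DO = 11.3 − 6.098 = 5.202 mg/L.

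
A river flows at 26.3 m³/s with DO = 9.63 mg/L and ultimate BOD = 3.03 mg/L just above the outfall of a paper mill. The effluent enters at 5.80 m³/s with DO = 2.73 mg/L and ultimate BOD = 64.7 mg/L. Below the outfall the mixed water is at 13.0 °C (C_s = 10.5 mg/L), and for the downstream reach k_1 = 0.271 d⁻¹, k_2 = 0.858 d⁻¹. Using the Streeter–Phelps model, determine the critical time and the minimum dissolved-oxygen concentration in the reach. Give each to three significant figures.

Mixed DO = (26.3×9.63 + 5.80×2.73)/(26.3+5.80) = 269.1/32.10 = 8.383 mg/L.
Mixed L₀ = (26.3×3.03 + 5.80×64.7)/(32.10) = 454.9/32.10 = 14.17 mg/L.
Initial deficit D₀ = C_s − DO₀ = 10.5 − 8.383 = 2.117 mg/L.
t_c = (1/0.5870) ln[(0.858/0.271)(1 − 2.117×0.5870/(0.271×14.17))] = 1.704 × ln(2.142) = 1.298 d.
D_c = (0.271/0.858) × 14.17 × e^(−0.271×1.298) = 0.3159 × 14.17 × 0.7035 = 3.149 mg/L.
Minimum DO = 10.5 − 3.149 = 7.351 mg/L.

t_c ≈ 1.30 d; minimum DO ≈ 7.35 mg/L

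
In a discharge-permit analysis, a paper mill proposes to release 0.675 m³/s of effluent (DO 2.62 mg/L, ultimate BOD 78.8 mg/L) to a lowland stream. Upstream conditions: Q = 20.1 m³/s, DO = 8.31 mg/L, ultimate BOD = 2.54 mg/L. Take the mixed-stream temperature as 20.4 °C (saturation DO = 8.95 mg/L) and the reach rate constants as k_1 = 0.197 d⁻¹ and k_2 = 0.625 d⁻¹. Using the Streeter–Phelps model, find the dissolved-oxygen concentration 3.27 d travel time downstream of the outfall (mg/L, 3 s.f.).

DO ≈ 7.93 mg/L

Mixed DO = (20.1×8.31 + 0.675×2.62)/(20.1+0.675) = 168.8/20.78 = 8.125 mg/L.
Mixed L₀ = (20.1×2.54 + 0.675×78.8)/(20.78) = 104.2/20.78 = 5.018 mg/L.
Initial deficit D₀ = C_s − DO₀ = 8.95 − 8.125 = 0.8249 mg/L.
D(3.27) = [0.197×5.018/(0.625−0.197)](e^(−0.197×3.27) − e^(−0.625×3.27)) + 0.8249 e^(−0.625×3.27)
= 2.310 × (0.5251 − 0.1295) + 0.8249 × 0.1295 = 1.020 mg/L.
DO = 8.95 − 1.020 = 7.930 mg/L.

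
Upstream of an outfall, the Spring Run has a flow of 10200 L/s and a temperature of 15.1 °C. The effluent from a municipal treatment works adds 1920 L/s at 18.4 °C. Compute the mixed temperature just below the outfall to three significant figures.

15.6 °C

Flow-weighted mixing: C = (Q_r C_r + Q_w C_w)/(Q_r + Q_w)
= (10200×15.1 + 1920×18.4)/(10200 + 1920) = 189300/12120 = 15.62 °C.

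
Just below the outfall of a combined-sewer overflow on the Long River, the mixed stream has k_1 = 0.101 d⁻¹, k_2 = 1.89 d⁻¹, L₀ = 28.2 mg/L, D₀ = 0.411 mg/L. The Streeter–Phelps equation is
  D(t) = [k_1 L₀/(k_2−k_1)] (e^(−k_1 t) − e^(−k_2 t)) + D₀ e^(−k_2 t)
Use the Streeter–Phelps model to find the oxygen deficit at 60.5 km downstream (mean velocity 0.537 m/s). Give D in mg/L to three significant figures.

D ≈ 1.30 mg/L

Travel time t = x/v = 60.5 km / (0.537 m/s) = 60500 m / 0.537 m/s = 112700 s = 1.304 d.
k_1 L₀/(k_2−k_1) = 0.101×28.2/(1.89−0.101) = 2.848/1.789 = 1.592 mg/L.
e^(−k_1 t) = e^(−0.101×1.304) = 0.8766; e^(−k_2 t) = e^(−1.89×1.304) = 0.08505.
D = 1.592 × (0.8766 − 0.08505) + 0.411 × 0.08505 = 1.260 + 0.03496 = 1.295 mg/L.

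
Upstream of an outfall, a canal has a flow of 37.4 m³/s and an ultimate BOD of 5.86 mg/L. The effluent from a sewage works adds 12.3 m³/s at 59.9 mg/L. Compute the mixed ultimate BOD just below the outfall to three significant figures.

19.2 mg/L

Flow-weighted mixing: C = (Q_r C_r + Q_w C_w)/(Q_r + Q_w)
= (37.4×5.86 + 12.3×59.9)/(37.4 + 12.3) = 955.9/49.70 = 19.23 mg/L.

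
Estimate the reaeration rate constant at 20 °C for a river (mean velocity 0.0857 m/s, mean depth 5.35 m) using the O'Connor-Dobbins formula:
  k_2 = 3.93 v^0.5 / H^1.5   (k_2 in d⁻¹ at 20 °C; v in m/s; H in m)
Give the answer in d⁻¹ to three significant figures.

k_2 ≈ 0.0930 d⁻¹

k_2 = 3.93 × 0.0857^0.5 / 5.35^1.5 = 3.93 × 0.2927 / 12.37 = 0.09297 d⁻¹.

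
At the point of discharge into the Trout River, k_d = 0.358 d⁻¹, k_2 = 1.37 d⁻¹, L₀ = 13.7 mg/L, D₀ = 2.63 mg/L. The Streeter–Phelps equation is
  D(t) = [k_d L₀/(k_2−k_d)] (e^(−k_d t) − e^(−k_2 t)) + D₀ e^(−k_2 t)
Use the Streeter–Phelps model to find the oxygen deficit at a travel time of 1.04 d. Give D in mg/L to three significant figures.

k_d L₀/(k_2−k_d) = 0.358×13.7/(1.37−0.358) = 4.905/1.012 = 4.846 mg/L.
e^(−k_d t) = e^(−0.358×1.040) = 0.6891; e^(−k_2 t) = e^(−1.37×1.040) = 0.2406.
D = 4.846 × (0.6891 − 0.2406) + 2.63 × 0.2406 = 2.174 + 0.6327 = 2.807 mg/L.

D ≈ 2.81 mg/L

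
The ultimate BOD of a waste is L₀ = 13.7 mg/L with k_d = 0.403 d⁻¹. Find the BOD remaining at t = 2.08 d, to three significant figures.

L ≈ 5.92 mg/L

L_t = L₀ e^(−k_d t) = 13.7 × e^(−0.403×2.08) = 13.7 × 0.4325 = 5.925 mg/L.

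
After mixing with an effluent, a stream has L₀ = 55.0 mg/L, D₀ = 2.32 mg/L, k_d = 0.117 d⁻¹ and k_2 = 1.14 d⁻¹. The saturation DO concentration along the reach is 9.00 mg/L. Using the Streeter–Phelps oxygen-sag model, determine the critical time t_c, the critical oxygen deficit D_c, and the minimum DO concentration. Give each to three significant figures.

t_c ≈ 1.78 d; D_c ≈ 4.59 mg/L; min DO ≈ 4.41 mg/L

With k_2/k_d = 9.744 and 1 − D₀(k_2−k_d)/(k_d L₀) = 0.6312,
t_c = ln(9.744 × 0.6312) / (1.14 − 0.117) = ln(6.150) / 1.023 = 1.816/1.023 = 1.776 d.
L(t_c) = L₀ e^(−k_d t_c) = 55.0 × 0.8124 = 44.68 mg/L, and at the critical point k_2 D_c = k_d L, so D_c = (0.117/1.14) × 44.68 = 4.586 mg/L.
Minimum DO = C_s − D_c = 9.00 − 4.586 = 4.414 mg/L.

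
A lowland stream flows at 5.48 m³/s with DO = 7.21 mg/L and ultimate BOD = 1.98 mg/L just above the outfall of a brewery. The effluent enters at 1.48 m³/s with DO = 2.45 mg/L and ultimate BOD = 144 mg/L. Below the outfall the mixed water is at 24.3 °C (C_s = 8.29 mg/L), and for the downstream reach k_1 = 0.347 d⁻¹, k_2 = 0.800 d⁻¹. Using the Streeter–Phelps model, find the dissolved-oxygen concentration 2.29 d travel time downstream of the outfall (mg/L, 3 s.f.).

Mixed DO = (5.48×7.21 + 1.48×2.45)/(5.48+1.48) = 43.14/6.960 = 6.198 mg/L.
Mixed L₀ = (5.48×1.98 + 1.48×144)/(6.960) = 224.0/6.960 = 32.18 mg/L.
Initial deficit D₀ = C_s − DO₀ = 8.29 − 6.198 = 2.092 mg/L.
D(2.29) = [0.347×32.18/(0.800−0.347)](e^(−0.347×2.29) − e^(−0.800×2.29)) + 2.092 e^(−0.800×2.29)
= 24.65 × (0.4517 − 0.1601) + 2.092 × 0.1601 = 7.524 mg/L.
DO = 8.29 − 7.524 = 0.7658 mg/L.

DO ≈ 0.766 mg/L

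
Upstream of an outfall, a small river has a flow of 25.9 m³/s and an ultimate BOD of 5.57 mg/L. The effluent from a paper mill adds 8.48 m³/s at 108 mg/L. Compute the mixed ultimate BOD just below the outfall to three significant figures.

Flow-weighted mixing: C = (Q_r C_r + Q_w C_w)/(Q_r + Q_w)
= (25.9×5.57 + 8.48×108)/(25.9 + 8.48) = 1060/34.38 = 30.83 mg/L.

30.8 mg/L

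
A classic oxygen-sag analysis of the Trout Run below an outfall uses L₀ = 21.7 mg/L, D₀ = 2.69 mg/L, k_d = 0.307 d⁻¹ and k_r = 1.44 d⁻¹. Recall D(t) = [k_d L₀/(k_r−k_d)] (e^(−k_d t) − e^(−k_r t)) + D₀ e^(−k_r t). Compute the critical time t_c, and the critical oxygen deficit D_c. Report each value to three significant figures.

With k_r/k_d = 4.691 and 1 − D₀(k_r−k_d)/(k_d L₀) = 0.5425,
t_c = ln(4.691 × 0.5425) / (1.44 − 0.307) = ln(2.545) / 1.133 = 0.9340/1.133 = 0.8244 d.
L(t_c) = L₀ e^(−k_d t_c) = 21.7 × 0.7764 = 16.85 mg/L, and at the critical point k_r D_c = k_d L, so D_c = (0.307/1.44) × 16.85 = 3.592 mg/L.

t_c ≈ 0.824 d; D_c ≈ 3.59 mg/L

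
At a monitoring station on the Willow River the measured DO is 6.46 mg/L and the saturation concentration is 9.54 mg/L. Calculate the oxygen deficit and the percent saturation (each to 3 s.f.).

D ≈ 3.08 mg/L; 67.7 % saturation

D = C_s − C = 9.54 − 6.46 = 3.08 mg/L.
% saturation = 6.46/9.54 × 100 = 67.7 %.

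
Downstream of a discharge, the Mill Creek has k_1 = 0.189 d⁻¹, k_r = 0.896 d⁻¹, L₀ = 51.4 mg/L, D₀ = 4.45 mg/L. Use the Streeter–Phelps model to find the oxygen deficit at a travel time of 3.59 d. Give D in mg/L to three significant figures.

D ≈ 6.60 mg/L

k_1 L₀/(k_r−k_1) = 0.189×51.4/(0.896−0.189) = 9.715/0.7070 = 13.74 mg/L.
e^(−k_1 t) = e^(−0.189×3.590) = 0.5074; e^(−k_r t) = e^(−0.896×3.590) = 0.04009.
D = 13.74 × (0.5074 − 0.04009) + 4.45 × 0.04009 = 6.421 + 0.1784 = 6.599 mg/L.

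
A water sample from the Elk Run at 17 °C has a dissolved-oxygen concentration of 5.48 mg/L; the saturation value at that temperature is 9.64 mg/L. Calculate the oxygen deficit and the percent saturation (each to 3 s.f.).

D ≈ 4.16 mg/L; 56.8 % saturation

D = C_s − C = 9.64 − 5.48 = 4.16 mg/L.
% saturation = 5.48/9.64 × 100 = 56.8 %.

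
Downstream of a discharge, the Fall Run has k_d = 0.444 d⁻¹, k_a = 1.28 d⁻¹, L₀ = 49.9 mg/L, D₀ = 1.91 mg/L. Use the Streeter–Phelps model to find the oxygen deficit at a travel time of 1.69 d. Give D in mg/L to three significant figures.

D ≈ 9.69 mg/L

k_d L₀/(k_a−k_d) = 0.444×49.9/(1.28−0.444) = 22.16/0.8360 = 26.50 mg/L.
e^(−k_d t) = e^(−0.444×1.690) = 0.4722; e^(−k_a t) = e^(−1.28×1.690) = 0.1150.
D = 26.50 × (0.4722 − 0.1150) + 1.91 × 0.1150 = 9.468 + 0.2196 = 9.687 mg/L.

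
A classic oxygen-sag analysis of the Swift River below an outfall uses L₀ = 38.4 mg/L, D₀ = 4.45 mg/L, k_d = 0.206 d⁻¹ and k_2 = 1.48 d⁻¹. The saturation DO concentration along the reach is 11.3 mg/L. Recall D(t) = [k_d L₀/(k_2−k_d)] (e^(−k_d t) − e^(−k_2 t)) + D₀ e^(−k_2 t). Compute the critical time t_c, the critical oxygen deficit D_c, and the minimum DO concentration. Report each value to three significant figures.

t_c ≈ 0.558 d; D_c ≈ 4.76 mg/L; min DO ≈ 6.54 mg/L

With k_2/k_d = 7.184 and 1 − D₀(k_2−k_d)/(k_d L₀) = 0.2833,
t_c = ln(7.184 × 0.2833) / (1.48 − 0.206) = ln(2.035) / 1.274 = 0.7107/1.274 = 0.5579 d.
D_c = (k_d/k_2) L₀ e^(−k_d t_c) = (0.206/1.48) × 38.4 × e^(−0.206×0.5579) = 0.1392 × 38.4 × 0.8914 = 4.765 mg/L.
Minimum DO = C_s − D_c = 11.3 − 4.765 = 6.535 mg/L.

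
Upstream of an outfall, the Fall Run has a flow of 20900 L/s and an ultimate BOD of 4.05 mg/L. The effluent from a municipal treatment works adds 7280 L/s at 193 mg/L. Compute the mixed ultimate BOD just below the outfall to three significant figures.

52.9 mg/L

Flow-weighted mixing: C = (Q_r C_r + Q_w C_w)/(Q_r + Q_w)
= (20900×4.05 + 7280×193)/(20900 + 7280) = 1.490×10^6/28180 = 52.86 mg/L.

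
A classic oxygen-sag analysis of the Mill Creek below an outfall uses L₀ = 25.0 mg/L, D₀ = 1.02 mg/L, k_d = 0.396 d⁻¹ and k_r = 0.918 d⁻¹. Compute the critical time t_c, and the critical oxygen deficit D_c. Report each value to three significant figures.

t_c = [1/(k_r−k_d)] ln[(k_r/k_d)(1 − D₀(k_r−k_d)/(k_d L₀))]
= [1/(0.918−0.396)] ln[(0.918/0.396)(1 − 1.02×0.5220/(0.396×25.0))]
= (1/0.5220) ln[2.318 × 0.9462] = 1.916 × ln(2.194) = 1.916 × 0.7855 = 1.505 d.
D_c = (k_d/k_r) L₀ e^(−k_d t_c) = (0.396/0.918) × 25.0 × e^(−0.396×1.505) = 0.4314 × 25.0 × 0.5511 = 5.943 mg/L.

t_c ≈ 1.50 d; D_c ≈ 5.94 mg/L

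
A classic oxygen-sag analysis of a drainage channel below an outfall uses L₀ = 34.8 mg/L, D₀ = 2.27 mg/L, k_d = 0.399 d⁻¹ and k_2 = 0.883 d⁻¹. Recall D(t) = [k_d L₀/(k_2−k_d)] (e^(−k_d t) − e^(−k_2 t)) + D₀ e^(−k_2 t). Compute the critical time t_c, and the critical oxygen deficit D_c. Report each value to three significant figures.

With k_2/k_d = 2.213 and 1 − D₀(k_2−k_d)/(k_d L₀) = 0.9209,
t_c = ln(2.213 × 0.9209) / (0.883 − 0.399) = ln(2.038) / 0.4840 = 0.7119/0.4840 = 1.471 d.
L(t_c) = L₀ e^(−k_d t_c) = 34.8 × 0.5560 = 19.35 mg/L, and at the critical point k_2 D_c = k_d L, so D_c = (0.399/0.883) × 19.35 = 8.744 mg/L.

t_c ≈ 1.47 d; D_c ≈ 8.74 mg/L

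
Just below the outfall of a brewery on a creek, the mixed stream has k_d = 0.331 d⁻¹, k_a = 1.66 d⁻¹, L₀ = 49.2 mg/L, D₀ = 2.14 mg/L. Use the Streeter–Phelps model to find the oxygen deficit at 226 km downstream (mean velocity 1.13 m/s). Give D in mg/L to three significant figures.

D ≈ 5.48 mg/L

Travel time t = x/v = 226 km / (1.13 m/s) = 226000 m / 1.13 m/s = 200000 s = 2.315 d.
k_d L₀/(k_a−k_d) = 0.331×49.2/(1.66−0.331) = 16.29/1.329 = 12.25 mg/L.
e^(−k_d t) = e^(−0.331×2.315) = 0.4648; e^(−k_a t) = e^(−1.66×2.315) = 0.02144.
D = 12.25 × (0.4648 − 0.02144) + 2.14 × 0.02144 = 5.433 + 0.04588 = 5.478 mg/L.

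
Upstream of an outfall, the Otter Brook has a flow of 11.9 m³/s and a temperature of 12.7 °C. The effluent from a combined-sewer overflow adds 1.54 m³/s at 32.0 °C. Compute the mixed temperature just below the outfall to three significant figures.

Flow-weighted mixing: C = (Q_r C_r + Q_w C_w)/(Q_r + Q_w)
= (11.9×12.7 + 1.54×32.0)/(11.9 + 1.54) = 200.4/13.44 = 14.91 °C.

14.9 °C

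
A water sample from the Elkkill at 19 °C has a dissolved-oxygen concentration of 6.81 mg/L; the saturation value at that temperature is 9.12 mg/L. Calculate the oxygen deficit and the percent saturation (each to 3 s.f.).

D = C_s − C = 9.12 − 6.81 = 2.31 mg/L.
% saturation = 6.81/9.12 × 100 = 74.7 %.

D ≈ 2.31 mg/L; 74.7 % saturation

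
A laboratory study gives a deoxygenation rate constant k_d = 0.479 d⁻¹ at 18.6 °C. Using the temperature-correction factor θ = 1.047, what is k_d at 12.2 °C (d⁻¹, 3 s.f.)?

k_d(T₂) = k_d(T₁) · θ^(T₂−T₁) = 0.479 × 1.047^(12.2−18.6)
= 0.479 × 1.047^-6.40 = 0.479 × 0.7453 = 0.3570 d⁻¹.

k_d ≈ 0.357 d⁻¹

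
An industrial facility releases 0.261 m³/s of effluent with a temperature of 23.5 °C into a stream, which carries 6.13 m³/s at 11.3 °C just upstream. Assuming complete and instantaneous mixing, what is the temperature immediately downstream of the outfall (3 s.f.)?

Flow-weighted mixing: C = (Q_r C_r + Q_w C_w)/(Q_r + Q_w)
= (6.13×11.3 + 0.261×23.5)/(6.13 + 0.261) = 75.40/6.391 = 11.80 °C.

11.8 °C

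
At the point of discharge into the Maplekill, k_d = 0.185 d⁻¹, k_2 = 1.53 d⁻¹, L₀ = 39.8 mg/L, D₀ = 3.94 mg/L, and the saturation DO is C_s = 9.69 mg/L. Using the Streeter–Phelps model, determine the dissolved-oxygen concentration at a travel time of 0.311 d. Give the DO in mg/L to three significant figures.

k_d L₀/(k_2−k_d) = 0.185×39.8/(1.53−0.185) = 7.363/1.345 = 5.474 mg/L.
e^(−k_d t) = e^(−0.185×0.3110) = 0.9441; e^(−k_2 t) = e^(−1.53×0.3110) = 0.6214.
D = 5.474 × (0.9441 − 0.6214) + 3.94 × 0.6214 = 1.767 + 2.448 = 4.215 mg/L.
DO = C_s − D = 9.69 − 4.215 = 5.475 mg/L.

DO ≈ 5.48 mg/L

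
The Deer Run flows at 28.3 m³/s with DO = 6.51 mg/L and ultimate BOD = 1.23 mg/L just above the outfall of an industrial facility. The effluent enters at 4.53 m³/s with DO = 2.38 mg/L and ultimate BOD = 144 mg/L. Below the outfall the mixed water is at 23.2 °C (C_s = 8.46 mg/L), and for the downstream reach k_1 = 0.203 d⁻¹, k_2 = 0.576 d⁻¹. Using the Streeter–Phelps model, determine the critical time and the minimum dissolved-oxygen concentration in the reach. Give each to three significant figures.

Mixed DO = (28.3×6.51 + 4.53×2.38)/(28.3+4.53) = 195.0/32.83 = 5.940 mg/L.
Mixed L₀ = (28.3×1.23 + 4.53×144)/(32.83) = 687.1/32.83 = 20.93 mg/L.
Initial deficit D₀ = C_s − DO₀ = 8.46 − 5.940 = 2.520 mg/L.
t_c = (1/0.3730) ln[(0.576/0.203)(1 − 2.520×0.3730/(0.203×20.93))] = 2.681 × ln(2.210) = 2.126 d.
D_c = (0.203/0.576) × 20.93 × e^(−0.203×2.126) = 0.3524 × 20.93 × 0.6495 = 4.791 mg/L.
Minimum DO = 8.46 − 4.791 = 3.669 mg/L.

t_c ≈ 2.13 d; minimum DO ≈ 3.67 mg/L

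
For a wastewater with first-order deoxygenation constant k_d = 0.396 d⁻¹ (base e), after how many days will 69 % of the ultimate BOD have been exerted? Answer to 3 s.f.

t ≈ 2.96 d

y/L₀ = 1 − e^(−k_d t) = 0.69 ⇒ e^(−k_d t) = 0.310
t = −ln(0.310) / 0.396 = 1.171 / 0.396 = 2.958 d.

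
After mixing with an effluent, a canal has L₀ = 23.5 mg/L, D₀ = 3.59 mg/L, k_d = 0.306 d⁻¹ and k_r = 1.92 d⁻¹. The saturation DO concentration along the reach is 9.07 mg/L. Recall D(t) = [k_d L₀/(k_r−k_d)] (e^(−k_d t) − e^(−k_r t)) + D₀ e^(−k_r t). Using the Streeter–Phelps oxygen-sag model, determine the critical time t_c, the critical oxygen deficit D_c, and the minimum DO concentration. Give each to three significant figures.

With k_r/k_d = 6.275 and 1 − D₀(k_r−k_d)/(k_d L₀) = 0.1942,
t_c = ln(6.275 × 0.1942) / (1.92 − 0.306) = ln(1.219) / 1.614 = 0.1978/1.614 = 0.1226 d.
D_c = (k_d/k_r) L₀ e^(−k_d t_c) = (0.306/1.92) × 23.5 × e^(−0.306×0.1226) = 0.1594 × 23.5 × 0.9632 = 3.607 mg/L.
Minimum DO = C_s − D_c = 9.07 − 3.607 = 5.463 mg/L.

t_c ≈ 0.123 d; D_c ≈ 3.61 mg/L; min DO ≈ 5.46 mg/L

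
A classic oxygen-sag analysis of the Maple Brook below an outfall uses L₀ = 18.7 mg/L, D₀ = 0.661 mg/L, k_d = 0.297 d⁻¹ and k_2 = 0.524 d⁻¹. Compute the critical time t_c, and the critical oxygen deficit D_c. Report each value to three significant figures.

t_c = [1/(k_2−k_d)] ln[(k_2/k_d)(1 − D₀(k_2−k_d)/(k_d L₀))]
= [1/(0.524−0.297)] ln[(0.524/0.297)(1 − 0.661×0.2270/(0.297×18.7))]
= (1/0.2270) ln[1.764 × 0.9730] = 4.405 × ln(1.717) = 4.405 × 0.5404 = 2.380 d.
D_c = (k_d/k_2) L₀ e^(−k_d t_c) = (0.297/0.524) × 18.7 × e^(−0.297×2.380) = 0.5668 × 18.7 × 0.4931 = 5.227 mg/L.

t_c ≈ 2.38 d; D_c ≈ 5.23 mg/L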